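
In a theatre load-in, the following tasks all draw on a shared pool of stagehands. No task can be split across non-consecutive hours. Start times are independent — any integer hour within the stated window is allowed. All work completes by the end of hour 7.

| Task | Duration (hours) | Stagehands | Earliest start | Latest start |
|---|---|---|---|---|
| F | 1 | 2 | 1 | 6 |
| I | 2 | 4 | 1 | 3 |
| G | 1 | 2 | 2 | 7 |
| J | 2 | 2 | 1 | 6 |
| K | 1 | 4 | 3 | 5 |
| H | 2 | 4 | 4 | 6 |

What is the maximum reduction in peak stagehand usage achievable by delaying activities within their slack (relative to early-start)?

4

Early-start peak: h1:8  h2:8  h3:4  h4:4  h5:4  h6:0  h7:0 ⇒ 8.
Leveled (F@1, I@3, G@2, J@1, K@5, H@6): h1:4  h2:4  h3:4  h4:4  h5:4  h6:4  h7:4 ⇒ 4.
Reduction 8 − 4 = 4.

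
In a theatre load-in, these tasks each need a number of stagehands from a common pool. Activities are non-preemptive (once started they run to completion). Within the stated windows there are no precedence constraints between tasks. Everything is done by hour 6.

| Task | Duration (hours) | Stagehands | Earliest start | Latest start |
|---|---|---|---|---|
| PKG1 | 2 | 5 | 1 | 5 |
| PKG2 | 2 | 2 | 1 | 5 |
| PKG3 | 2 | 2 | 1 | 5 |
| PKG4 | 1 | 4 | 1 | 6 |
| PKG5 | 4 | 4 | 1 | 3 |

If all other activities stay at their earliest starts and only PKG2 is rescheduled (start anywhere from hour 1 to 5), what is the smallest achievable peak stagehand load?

15

PKG2@1: h1:17  h2:13  h3:4  h4:4  h5:0  h6:0 → peak 17
PKG2@2: h1:15  h2:13  h3:6  h4:4  h5:0  h6:0 → peak 15
PKG2@3: h1:15  h2:11  h3:6  h4:6  h5:0  h6:0 → peak 15
PKG2@4: h1:15  h2:11  h3:4  h4:6  h5:2  h6:0 → peak 15
PKG2@5: h1:15  h2:11  h3:4  h4:4  h5:2  h6:2 → peak 15
Best is PKG2@2, peak 15.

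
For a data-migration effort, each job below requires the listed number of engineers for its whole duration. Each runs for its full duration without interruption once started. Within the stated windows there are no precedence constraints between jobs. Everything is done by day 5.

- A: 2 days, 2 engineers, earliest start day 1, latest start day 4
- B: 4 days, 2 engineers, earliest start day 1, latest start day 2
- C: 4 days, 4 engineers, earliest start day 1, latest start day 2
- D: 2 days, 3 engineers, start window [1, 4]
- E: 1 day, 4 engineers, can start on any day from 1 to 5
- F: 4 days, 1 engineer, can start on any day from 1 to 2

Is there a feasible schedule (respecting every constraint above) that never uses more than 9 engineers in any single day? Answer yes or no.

The minimum achievable peak is 10; 9 < 10, so no feasible schedule stays within the cap.

no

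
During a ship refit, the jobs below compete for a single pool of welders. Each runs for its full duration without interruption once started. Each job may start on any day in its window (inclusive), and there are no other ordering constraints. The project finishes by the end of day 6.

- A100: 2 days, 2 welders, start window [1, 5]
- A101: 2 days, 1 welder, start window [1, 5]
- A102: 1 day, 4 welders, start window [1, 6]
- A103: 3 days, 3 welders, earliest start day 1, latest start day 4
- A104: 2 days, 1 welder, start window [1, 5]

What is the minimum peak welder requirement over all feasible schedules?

Early-start (A100@1, A101@1, A102@1, A103@1, A104@1) gives peak 11: d1:11  d2:7  d3:3  d4:0  d5:0  d6:0.
Shift A102→3, A103→4.
Schedule A100@1, A101@1, A102@3, A103@4, A104@1: d1:4  d2:4  d3:4  d4:3  d5:3  d6:3 — peak 4.
Total welder-days = 21 over 6 days ⇒ peak ≥ ⌈21/6⌉ = 4, so 4 is optimal.

4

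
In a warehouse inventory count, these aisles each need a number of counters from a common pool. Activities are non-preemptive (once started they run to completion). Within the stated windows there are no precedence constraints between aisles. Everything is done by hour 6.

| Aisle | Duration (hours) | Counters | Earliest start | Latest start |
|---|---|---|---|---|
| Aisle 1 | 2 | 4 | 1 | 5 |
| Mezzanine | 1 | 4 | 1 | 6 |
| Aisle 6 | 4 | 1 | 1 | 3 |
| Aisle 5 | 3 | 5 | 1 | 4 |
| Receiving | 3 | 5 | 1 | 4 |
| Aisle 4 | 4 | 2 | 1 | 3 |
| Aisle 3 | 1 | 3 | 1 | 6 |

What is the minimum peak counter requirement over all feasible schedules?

11

Early-start (Aisle 1@1, Mezzanine@1, Aisle 6@1, Aisle 5@1, Receiving@1, Aisle 4@1, Aisle 3@1) gives peak 24: h1:24  h2:17  h3:13  h4:3  h5:0  h6:0.
Shift Mezzanine→5, Receiving→4, Aisle 4→3, Aisle 3→3.
Schedule Aisle 1@1, Mezzanine@5, Aisle 6@1, Aisle 5@1, Receiving@4, Aisle 4@3, Aisle 3@3: h1:10  h2:10  h3:11  h4:8  h5:11  h6:7 — peak 11.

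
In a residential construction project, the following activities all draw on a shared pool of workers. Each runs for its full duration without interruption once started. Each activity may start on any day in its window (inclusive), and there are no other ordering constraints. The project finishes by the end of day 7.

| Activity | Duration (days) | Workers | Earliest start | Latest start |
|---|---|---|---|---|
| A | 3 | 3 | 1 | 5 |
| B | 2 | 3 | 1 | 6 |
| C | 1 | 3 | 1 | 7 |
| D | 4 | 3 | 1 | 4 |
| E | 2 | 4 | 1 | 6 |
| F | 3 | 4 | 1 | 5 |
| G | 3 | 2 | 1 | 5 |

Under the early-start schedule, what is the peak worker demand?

22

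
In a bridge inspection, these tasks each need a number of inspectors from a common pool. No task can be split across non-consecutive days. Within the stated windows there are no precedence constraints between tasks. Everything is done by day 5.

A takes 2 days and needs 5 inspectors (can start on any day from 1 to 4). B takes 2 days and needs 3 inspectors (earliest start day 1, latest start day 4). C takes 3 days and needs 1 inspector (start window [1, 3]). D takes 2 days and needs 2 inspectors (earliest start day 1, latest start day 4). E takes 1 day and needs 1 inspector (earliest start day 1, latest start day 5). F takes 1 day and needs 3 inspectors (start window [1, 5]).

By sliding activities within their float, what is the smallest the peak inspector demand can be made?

Early-start (A@1, B@1, C@1, D@1, E@1, F@1) gives peak 15: d1:15  d2:11  d3:1  d4:0  d5:0.
Shift B→3, D→3, E→4, F→5.
Schedule A@1, B@3, C@1, D@3, E@4, F@5: d1:6  d2:6  d3:6  d4:6  d5:3 — peak 6.
Total inspector-days = 27 over 5 days ⇒ peak ≥ ⌈27/5⌉ = 6, so 6 is optimal.

6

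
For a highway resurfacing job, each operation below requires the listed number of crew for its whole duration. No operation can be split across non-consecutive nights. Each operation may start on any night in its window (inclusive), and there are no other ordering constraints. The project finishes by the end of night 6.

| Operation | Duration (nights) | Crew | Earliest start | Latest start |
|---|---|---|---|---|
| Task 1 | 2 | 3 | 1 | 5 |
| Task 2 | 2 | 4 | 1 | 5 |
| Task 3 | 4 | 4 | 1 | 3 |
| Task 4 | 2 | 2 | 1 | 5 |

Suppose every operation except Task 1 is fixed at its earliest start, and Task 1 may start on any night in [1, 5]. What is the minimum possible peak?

10

Task 1@1: n1:13  n2:13  n3:4  n4:4  n5:0  n6:0 → peak 13
Task 1@2: n1:10  n2:13  n3:7  n4:4  n5:0  n6:0 → peak 13
Task 1@3: n1:10  n2:10  n3:7  n4:7  n5:0  n6:0 → peak 10
Task 1@4: n1:10  n2:10  n3:4  n4:7  n5:3  n6:0 → peak 10
Task 1@5: n1:10  n2:10  n3:4  n4:4  n5:3  n6:3 → peak 10
Best is Task 1@3, peak 10.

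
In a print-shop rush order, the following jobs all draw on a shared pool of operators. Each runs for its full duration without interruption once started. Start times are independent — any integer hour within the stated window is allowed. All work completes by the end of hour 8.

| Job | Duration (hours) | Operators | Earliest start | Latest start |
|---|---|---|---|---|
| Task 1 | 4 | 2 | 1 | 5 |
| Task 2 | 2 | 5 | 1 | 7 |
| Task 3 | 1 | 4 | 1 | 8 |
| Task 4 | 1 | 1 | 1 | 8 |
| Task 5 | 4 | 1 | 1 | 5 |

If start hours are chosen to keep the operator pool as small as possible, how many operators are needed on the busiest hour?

5

Early-start (Task 1@1, Task 2@1, Task 3@1, Task 4@1, Task 5@1) gives peak 13: h1:13  h2:8  h3:3  h4:3  h5:0  h6:0  h7:0  h8:0.
Shift Task 2→5, Task 3→7.
Schedule Task 1@1, Task 2@5, Task 3@7, Task 4@1, Task 5@1: h1:4  h2:3  h3:3  h4:3  h5:5  h6:5  h7:4  h8:0 — peak 5.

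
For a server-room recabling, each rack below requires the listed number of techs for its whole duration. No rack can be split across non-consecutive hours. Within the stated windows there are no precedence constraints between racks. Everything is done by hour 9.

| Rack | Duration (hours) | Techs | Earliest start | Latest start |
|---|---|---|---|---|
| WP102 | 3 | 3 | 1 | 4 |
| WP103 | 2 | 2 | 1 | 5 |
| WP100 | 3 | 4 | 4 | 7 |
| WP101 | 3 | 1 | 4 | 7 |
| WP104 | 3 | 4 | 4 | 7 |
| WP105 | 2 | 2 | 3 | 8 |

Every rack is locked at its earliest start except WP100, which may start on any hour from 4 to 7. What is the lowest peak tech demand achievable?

7

WP100@4: h1:5  h2:5  h3:5  h4:11  h5:9  h6:9  h7:0  h8:0  h9:0 → peak 11
WP100@5: h1:5  h2:5  h3:5  h4:7  h5:9  h6:9  h7:4  h8:0  h9:0 → peak 9
WP100@6: h1:5  h2:5  h3:5  h4:7  h5:5  h6:9  h7:4  h8:4  h9:0 → peak 9
WP100@7: h1:5  h2:5  h3:5  h4:7  h5:5  h6:5  h7:4  h8:4  h9:4 → peak 7
Best is WP100@7, peak 7.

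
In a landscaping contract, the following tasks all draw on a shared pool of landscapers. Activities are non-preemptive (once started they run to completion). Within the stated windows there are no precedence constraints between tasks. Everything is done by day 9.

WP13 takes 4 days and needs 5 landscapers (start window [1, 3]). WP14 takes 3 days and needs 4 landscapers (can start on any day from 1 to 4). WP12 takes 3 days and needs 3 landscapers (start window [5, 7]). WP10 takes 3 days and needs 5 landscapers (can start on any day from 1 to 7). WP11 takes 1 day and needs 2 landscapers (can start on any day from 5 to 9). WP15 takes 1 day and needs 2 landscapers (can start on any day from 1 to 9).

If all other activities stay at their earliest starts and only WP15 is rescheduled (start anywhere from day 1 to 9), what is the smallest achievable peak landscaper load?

14

WP15@1: d1:16  d2:14  d3:14  d4:5  d5:5  d6:3  d7:3  d8:0  d9:0 → peak 16
WP15@2: d1:14  d2:16  d3:14  d4:5  d5:5  d6:3  d7:3  d8:0  d9:0 → peak 16
WP15@3: d1:14  d2:14  d3:16  d4:5  d5:5  d6:3  d7:3  d8:0  d9:0 → peak 16
WP15@4: d1:14  d2:14  d3:14  d4:7  d5:5  d6:3  d7:3  d8:0  d9:0 → peak 14
WP15@5: d1:14  d2:14  d3:14  d4:5  d5:7  d6:3  d7:3  d8:0  d9:0 → peak 14
WP15@6: d1:14  d2:14  d3:14  d4:5  d5:5  d6:5  d7:3  d8:0  d9:0 → peak 14
WP15@7: d1:14  d2:14  d3:14  d4:5  d5:5  d6:3  d7:5  d8:0  d9:0 → peak 14
WP15@8: d1:14  d2:14  d3:14  d4:5  d5:5  d6:3  d7:3  d8:2  d9:0 → peak 14
WP15@9: d1:14  d2:14  d3:14  d4:5  d5:5  d6:3  d7:3  d8:0  d9:2 → peak 14
Best is WP15@4, peak 14.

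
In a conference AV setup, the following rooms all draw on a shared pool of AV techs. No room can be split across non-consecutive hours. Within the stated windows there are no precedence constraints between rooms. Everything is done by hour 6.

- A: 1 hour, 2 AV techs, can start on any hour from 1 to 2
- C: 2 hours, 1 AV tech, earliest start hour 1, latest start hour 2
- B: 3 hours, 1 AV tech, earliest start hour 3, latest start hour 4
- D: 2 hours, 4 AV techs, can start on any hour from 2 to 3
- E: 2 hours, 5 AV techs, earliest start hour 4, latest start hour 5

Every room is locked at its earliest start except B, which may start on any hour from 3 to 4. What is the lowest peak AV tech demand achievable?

B@3: h1:3  h2:5  h3:5  h4:6  h5:6  h6:0 → peak 6
B@4: h1:3  h2:5  h3:4  h4:6  h5:6  h6:1 → peak 6
Best is B@3, peak 6.

6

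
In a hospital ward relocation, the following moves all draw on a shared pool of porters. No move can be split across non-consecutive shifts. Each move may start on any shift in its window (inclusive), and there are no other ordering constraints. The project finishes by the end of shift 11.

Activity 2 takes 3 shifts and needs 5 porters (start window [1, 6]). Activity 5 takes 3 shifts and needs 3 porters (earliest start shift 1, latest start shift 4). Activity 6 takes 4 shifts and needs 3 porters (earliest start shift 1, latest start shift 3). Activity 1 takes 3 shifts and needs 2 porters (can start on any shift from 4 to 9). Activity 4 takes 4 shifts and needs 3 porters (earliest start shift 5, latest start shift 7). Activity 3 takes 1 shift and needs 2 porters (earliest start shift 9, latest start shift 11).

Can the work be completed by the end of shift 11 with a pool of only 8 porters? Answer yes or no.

Schedule Activity 2@1, Activity 5@4, Activity 6@1, Activity 1@4, Activity 4@5, Activity 3@9: s1:8  s2:8  s3:8  s4:8  s5:8  s6:8  s7:3  s8:3  s9:2  s10:0  s11:0 — peak 8 ≤ 8.

yes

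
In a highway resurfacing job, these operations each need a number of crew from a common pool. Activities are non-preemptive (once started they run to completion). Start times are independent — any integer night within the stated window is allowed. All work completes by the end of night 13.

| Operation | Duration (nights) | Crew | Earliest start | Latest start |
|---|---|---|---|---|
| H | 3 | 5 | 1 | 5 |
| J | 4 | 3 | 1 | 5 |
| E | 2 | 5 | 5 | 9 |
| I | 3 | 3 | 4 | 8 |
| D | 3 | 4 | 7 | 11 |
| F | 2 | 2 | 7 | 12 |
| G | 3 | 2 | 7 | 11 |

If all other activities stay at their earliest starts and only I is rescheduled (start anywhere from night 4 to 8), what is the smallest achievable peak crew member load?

8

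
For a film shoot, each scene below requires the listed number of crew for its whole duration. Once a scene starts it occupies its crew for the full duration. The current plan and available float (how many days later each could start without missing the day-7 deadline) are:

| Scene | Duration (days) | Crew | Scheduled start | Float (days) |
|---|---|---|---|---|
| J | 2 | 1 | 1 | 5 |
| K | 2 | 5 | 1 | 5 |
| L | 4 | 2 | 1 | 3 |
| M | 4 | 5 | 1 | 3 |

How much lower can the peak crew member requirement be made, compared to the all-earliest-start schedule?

6

Early-start peak: d1:13  d2:13  d3:7  d4:7  d5:0  d6:0  d7:0 ⇒ 13.
Leveled (J@1, K@1, L@3, M@3): d1:6  d2:6  d3:7  d4:7  d5:7  d6:7  d7:0 ⇒ 7.
Reduction 13 − 7 = 6.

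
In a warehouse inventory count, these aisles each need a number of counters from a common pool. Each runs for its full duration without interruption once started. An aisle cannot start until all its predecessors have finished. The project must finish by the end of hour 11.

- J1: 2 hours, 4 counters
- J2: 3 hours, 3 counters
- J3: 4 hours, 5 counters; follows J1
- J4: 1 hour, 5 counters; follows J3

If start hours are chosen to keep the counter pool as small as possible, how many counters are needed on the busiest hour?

Early-start (J1@1, J2@1, J3@3, J4@7) gives peak 8: h1:7  h2:7  h3:8  h4:5  h5:5  h6:5  h7:5  h8:0  h9:0  h10:0  h11:0.
Shift J2→3, J3→6, J4→10.
Schedule J1@1, J2@3, J3@6, J4@10: h1:4  h2:4  h3:3  h4:3  h5:3  h6:5  h7:5  h8:5  h9:5  h10:5  h11:0 — peak 5.

5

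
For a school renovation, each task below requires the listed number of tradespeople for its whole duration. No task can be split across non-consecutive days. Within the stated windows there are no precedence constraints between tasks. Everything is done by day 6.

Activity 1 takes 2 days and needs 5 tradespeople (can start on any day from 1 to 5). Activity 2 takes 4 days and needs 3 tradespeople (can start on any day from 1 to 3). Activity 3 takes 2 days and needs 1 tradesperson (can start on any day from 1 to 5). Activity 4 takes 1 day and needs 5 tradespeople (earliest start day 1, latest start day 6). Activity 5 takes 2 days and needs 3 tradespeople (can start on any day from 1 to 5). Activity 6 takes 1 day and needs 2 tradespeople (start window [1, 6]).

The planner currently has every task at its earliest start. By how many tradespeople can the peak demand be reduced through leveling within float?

11

Early-start peak: d1:19  d2:12  d3:3  d4:3  d5:0  d6:0 ⇒ 19.
Leveled (Activity 1@1, Activity 2@1, Activity 3@3, Activity 4@5, Activity 5@3, Activity 6@5): d1:8  d2:8  d3:7  d4:7  d5:7  d6:0 ⇒ 8.
Reduction 19 − 8 = 11.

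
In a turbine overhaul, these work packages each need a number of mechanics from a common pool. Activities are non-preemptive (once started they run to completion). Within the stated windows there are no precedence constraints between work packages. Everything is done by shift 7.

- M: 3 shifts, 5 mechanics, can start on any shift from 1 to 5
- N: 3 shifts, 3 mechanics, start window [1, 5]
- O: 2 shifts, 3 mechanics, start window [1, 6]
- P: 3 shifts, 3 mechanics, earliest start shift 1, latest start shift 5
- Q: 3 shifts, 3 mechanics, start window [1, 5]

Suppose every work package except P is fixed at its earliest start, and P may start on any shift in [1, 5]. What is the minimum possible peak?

P@1: s1:17  s2:17  s3:14  s4:0  s5:0  s6:0  s7:0 → peak 17
P@2: s1:14  s2:17  s3:14  s4:3  s5:0  s6:0  s7:0 → peak 17
P@3: s1:14  s2:14  s3:14  s4:3  s5:3  s6:0  s7:0 → peak 14
P@4: s1:14  s2:14  s3:11  s4:3  s5:3  s6:3  s7:0 → peak 14
P@5: s1:14  s2:14  s3:11  s4:0  s5:3  s6:3  s7:3 → peak 14
Best is P@3, peak 14.

14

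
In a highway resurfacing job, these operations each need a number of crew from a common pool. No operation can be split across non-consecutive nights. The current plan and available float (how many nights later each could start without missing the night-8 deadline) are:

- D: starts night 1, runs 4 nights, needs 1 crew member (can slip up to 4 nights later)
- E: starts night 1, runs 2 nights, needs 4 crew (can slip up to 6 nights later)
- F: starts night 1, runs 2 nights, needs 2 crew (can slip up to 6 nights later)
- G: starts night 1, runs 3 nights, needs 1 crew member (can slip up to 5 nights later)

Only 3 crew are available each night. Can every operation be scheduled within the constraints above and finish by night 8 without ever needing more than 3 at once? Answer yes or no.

no

The minimum achievable peak is 4; 3 < 4, so no feasible schedule stays within the cap.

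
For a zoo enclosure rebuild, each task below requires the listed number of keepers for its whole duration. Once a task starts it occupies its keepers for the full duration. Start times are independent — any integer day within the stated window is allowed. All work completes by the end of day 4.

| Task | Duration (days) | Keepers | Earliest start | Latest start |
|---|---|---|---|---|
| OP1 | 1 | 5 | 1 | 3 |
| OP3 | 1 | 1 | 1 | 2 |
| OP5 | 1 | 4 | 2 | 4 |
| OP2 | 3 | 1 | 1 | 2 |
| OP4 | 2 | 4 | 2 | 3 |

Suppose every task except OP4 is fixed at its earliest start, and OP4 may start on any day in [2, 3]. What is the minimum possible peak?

OP4@2: d1:7  d2:9  d3:5  d4:0 → peak 9
OP4@3: d1:7  d2:5  d3:5  d4:4 → peak 7
Best is OP4@3, peak 7.

7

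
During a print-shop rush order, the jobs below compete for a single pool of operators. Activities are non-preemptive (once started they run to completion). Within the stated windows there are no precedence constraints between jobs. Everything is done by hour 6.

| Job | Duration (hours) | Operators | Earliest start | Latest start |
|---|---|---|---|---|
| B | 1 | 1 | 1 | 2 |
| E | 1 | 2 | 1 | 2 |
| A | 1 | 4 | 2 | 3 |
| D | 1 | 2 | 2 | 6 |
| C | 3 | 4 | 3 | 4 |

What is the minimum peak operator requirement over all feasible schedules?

4

Early-start (B@1, E@1, A@2, D@2, C@3) gives peak 6: h1:3  h2:6  h3:4  h4:4  h5:4  h6:0.
Shift D→3, C→4.
Schedule B@1, E@1, A@2, D@3, C@4: h1:3  h2:4  h3:2  h4:4  h5:4  h6:4 — peak 4.
Total operator-hours = 21 over 6 hours ⇒ peak ≥ ⌈21/6⌉ = 4, so 4 is optimal.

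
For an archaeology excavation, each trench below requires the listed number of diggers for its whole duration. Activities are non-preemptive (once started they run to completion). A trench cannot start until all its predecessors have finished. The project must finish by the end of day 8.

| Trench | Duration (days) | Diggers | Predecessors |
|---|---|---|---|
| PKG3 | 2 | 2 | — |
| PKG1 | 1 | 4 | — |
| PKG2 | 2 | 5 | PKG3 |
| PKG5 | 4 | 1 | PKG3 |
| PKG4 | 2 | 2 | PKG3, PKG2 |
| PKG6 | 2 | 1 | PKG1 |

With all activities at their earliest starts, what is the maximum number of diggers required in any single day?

Early-start schedule: PKG3@1, PKG1@1, PKG2@3, PKG5@3, PKG4@5, PKG6@2.
Load per day: day 1: 6, day 2: 3, day 3: 7, day 4: 6, day 5: 3, day 6: 3, day 7: 0, day 8: 0.
Peak is 7.

7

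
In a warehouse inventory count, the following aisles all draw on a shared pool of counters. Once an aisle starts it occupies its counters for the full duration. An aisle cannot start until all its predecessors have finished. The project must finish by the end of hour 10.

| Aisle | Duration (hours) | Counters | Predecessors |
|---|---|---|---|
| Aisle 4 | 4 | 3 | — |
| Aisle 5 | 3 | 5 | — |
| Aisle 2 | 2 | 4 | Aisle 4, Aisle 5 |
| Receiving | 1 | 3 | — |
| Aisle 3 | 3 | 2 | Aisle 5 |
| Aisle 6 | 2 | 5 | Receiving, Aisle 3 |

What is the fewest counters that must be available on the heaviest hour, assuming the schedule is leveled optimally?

8

Early-start (Aisle 4@1, Aisle 5@1, Aisle 2@5, Receiving@1, Aisle 3@4, Aisle 6@7) gives peak 11: h1:11  h2:8  h3:8  h4:5  h5:6  h6:6  h7:5  h8:5  h9:0  h10:0.
Shift Receiving→4.
Schedule Aisle 4@1, Aisle 5@1, Aisle 2@5, Receiving@4, Aisle 3@4, Aisle 6@7: h1:8  h2:8  h3:8  h4:8  h5:6  h6:6  h7:5  h8:5  h9:0  h10:0 — peak 8.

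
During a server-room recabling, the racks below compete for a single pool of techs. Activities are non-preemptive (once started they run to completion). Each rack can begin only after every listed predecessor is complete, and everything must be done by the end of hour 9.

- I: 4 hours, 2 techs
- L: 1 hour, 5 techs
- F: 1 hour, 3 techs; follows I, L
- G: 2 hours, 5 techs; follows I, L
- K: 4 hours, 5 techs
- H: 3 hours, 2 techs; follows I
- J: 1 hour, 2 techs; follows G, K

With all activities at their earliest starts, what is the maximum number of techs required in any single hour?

Early-start schedule: I@1, L@1, F@5, G@5, K@1, H@5, J@7.
Load per hour: hour 1: 12, hour 2: 7, hour 3: 7, hour 4: 7, hour 5: 10, hour 6: 7, hour 7: 4, hour 8: 0, hour 9: 0.
Peak is 12.

12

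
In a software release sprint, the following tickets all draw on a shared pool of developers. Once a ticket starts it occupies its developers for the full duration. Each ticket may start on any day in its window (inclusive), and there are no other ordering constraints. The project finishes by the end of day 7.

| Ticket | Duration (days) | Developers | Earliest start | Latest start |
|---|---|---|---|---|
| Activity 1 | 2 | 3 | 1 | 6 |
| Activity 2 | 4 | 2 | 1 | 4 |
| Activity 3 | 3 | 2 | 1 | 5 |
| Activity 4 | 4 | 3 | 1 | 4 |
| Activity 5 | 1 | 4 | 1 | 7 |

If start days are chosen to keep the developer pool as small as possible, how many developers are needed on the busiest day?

6

Early-start (Activity 1@1, Activity 2@1, Activity 3@1, Activity 4@1, Activity 5@1) gives peak 14: d1:14  d2:10  d3:7  d4:5  d5:0  d6:0  d7:0.
Shift Activity 3→5, Activity 4→3, Activity 5→7.
Schedule Activity 1@1, Activity 2@1, Activity 3@5, Activity 4@3, Activity 5@7: d1:5  d2:5  d3:5  d4:5  d5:5  d6:5  d7:6 — peak 6.
Total developer-days = 36 over 7 days ⇒ peak ≥ ⌈36/7⌉ = 6, so 6 is optimal.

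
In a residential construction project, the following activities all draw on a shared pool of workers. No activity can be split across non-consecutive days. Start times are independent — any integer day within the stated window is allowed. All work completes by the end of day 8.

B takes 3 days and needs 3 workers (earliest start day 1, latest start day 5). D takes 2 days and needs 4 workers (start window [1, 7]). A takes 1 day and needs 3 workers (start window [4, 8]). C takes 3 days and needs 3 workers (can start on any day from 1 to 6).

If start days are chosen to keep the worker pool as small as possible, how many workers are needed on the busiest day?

6

Early-start (B@1, D@1, A@4, C@1) gives peak 10: d1:10  d2:10  d3:6  d4:3  d5:0  d6:0  d7:0  d8:0.
Shift D→4, A→6.
Schedule B@1, D@4, A@6, C@1: d1:6  d2:6  d3:6  d4:4  d5:4  d6:3  d7:0  d8:0 — peak 6.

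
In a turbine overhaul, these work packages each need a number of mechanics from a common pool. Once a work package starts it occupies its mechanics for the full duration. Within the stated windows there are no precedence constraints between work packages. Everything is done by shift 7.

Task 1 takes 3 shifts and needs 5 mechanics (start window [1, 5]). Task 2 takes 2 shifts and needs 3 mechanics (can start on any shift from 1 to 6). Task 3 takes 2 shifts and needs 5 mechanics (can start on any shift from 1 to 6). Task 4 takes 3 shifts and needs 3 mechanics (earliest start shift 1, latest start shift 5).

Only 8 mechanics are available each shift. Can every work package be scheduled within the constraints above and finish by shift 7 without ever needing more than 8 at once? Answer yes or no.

yes

Schedule Task 1@1, Task 2@1, Task 3@4, Task 4@3: s1:8  s2:8  s3:8  s4:8  s5:8  s6:0  s7:0 — peak 8 ≤ 8.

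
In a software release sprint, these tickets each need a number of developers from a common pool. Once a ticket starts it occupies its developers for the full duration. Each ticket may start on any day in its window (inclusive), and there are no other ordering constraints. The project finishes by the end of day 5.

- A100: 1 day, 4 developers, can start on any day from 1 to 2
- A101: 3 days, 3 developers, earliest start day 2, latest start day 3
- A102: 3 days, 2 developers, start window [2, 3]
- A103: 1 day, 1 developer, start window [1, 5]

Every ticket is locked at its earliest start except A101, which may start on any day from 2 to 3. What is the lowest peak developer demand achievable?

A101@2: d1:5  d2:5  d3:5  d4:5  d5:0 → peak 5
A101@3: d1:5  d2:2  d3:5  d4:5  d5:3 → peak 5
Best is A101@2, peak 5.

5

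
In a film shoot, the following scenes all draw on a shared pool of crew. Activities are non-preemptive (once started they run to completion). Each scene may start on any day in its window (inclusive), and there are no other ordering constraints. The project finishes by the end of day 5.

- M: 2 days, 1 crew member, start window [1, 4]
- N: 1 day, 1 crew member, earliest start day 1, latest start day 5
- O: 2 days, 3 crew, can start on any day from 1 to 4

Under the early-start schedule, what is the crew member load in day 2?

4

At early start, day 2 has: M, O.
Demand: 1 + 3 = 4.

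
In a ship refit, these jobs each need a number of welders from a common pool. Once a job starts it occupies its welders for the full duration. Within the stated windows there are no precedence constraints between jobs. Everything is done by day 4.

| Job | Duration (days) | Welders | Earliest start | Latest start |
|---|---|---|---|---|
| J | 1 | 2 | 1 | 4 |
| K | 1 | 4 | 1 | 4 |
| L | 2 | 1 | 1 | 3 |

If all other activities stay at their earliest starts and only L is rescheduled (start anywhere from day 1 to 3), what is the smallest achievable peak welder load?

L@1: d1:7  d2:1  d3:0  d4:0 → peak 7
L@2: d1:6  d2:1  d3:1  d4:0 → peak 6
L@3: d1:6  d2:0  d3:1  d4:1 → peak 6
Best is L@2, peak 6.

6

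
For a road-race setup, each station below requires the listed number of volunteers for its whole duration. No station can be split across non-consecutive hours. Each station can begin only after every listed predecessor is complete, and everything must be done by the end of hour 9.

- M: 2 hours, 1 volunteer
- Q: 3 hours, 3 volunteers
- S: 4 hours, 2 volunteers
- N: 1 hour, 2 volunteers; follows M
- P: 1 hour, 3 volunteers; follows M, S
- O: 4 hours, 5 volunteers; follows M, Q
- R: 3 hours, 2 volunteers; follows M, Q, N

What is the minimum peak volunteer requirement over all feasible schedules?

7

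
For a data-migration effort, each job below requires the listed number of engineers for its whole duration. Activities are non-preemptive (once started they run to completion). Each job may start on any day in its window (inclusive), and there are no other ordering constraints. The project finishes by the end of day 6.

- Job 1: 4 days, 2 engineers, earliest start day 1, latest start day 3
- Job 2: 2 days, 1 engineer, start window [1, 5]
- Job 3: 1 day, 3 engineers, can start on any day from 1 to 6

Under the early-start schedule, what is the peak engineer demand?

Early-start schedule: Job 1@1, Job 2@1, Job 3@1.
Load per day: day 1: 6, day 2: 3, day 3: 2, day 4: 2, day 5: 0, day 6: 0.
Peak is 6.

6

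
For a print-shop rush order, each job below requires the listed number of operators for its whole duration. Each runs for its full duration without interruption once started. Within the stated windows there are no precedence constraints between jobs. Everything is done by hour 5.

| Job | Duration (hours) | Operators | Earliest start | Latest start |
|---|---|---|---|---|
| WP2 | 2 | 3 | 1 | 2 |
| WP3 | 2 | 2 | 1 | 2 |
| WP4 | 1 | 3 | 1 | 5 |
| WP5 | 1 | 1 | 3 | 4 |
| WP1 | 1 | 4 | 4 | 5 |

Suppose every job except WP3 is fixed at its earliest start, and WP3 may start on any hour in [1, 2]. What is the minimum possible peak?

6

WP3@1: h1:8  h2:5  h3:1  h4:4  h5:0 → peak 8
WP3@2: h1:6  h2:5  h3:3  h4:4  h5:0 → peak 6
Best is WP3@2, peak 6.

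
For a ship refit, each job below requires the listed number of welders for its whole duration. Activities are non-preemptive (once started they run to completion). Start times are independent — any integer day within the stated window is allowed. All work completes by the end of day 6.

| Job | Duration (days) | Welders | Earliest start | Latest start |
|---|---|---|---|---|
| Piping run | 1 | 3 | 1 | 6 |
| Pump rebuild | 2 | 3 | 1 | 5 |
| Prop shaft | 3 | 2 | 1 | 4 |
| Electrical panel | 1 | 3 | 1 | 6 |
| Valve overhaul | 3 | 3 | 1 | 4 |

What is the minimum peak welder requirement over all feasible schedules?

Early-start (Piping run@1, Pump rebuild@1, Prop shaft@1, Electrical panel@1, Valve overhaul@1) gives peak 14: d1:14  d2:8  d3:5  d4:0  d5:0  d6:0.
Shift Prop shaft→2, Electrical panel→3, Valve overhaul→4.
Schedule Piping run@1, Pump rebuild@1, Prop shaft@2, Electrical panel@3, Valve overhaul@4: d1:6  d2:5  d3:5  d4:5  d5:3  d6:3 — peak 6.

6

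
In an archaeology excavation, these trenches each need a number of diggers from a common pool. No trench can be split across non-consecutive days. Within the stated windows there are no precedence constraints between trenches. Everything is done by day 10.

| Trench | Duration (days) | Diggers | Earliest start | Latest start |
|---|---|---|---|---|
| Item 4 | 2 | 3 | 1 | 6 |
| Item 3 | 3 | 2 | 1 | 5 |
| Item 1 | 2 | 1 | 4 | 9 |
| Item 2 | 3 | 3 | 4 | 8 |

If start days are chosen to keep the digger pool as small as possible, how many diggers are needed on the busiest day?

Early-start (Item 4@1, Item 3@1, Item 1@4, Item 2@4) gives peak 5: d1:5  d2:5  d3:2  d4:4  d5:4  d6:3  d7:0  d8:0  d9:0  d10:0.
Shift Item 3→3, Item 2→6.
Schedule Item 4@1, Item 3@3, Item 1@4, Item 2@6: d1:3  d2:3  d3:2  d4:3  d5:3  d6:3  d7:3  d8:3  d9:0  d10:0 — peak 3.
Total digger-days = 23 over 10 days ⇒ peak ≥ ⌈23/10⌉ = 3, so 3 is optimal.

3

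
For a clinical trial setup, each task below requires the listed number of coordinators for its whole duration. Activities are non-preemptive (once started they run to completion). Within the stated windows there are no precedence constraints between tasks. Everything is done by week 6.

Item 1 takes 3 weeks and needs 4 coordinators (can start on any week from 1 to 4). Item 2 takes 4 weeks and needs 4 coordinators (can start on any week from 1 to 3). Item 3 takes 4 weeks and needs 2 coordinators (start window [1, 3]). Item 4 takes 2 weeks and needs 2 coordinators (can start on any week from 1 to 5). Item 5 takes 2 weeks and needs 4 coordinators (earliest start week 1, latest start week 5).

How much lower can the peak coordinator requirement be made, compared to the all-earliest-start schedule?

Early-start peak: w1:16  w2:16  w3:10  w4:6  w5:0  w6:0 ⇒ 16.
Leveled (Item 1@1, Item 2@1, Item 3@1, Item 4@4, Item 5@5): w1:10  w2:10  w3:10  w4:8  w5:6  w6:4 ⇒ 10.
Reduction 16 − 10 = 6.

6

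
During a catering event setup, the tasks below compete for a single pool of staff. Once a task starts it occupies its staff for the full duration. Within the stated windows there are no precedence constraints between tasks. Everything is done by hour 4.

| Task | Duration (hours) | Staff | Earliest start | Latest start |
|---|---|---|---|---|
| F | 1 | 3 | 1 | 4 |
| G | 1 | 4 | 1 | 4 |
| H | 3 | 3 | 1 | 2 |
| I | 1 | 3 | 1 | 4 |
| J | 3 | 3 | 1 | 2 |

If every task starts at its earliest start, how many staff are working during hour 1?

At early start, hour 1 has: F, G, H, I, J.
Demand: 3 + 4 + 3 + 3 + 3 = 16.

16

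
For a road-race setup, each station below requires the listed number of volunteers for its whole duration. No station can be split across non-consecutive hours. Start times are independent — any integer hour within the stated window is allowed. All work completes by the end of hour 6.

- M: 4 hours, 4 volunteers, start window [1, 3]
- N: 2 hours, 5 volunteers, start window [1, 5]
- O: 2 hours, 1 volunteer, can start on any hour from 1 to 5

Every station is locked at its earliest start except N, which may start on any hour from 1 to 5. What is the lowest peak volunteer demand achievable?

5

N@1: h1:10  h2:10  h3:4  h4:4  h5:0  h6:0 → peak 10
N@2: h1:5  h2:10  h3:9  h4:4  h5:0  h6:0 → peak 10
N@3: h1:5  h2:5  h3:9  h4:9  h5:0  h6:0 → peak 9
N@4: h1:5  h2:5  h3:4  h4:9  h5:5  h6:0 → peak 9
N@5: h1:5  h2:5  h3:4  h4:4  h5:5  h6:5 → peak 5
Best is N@5, peak 5.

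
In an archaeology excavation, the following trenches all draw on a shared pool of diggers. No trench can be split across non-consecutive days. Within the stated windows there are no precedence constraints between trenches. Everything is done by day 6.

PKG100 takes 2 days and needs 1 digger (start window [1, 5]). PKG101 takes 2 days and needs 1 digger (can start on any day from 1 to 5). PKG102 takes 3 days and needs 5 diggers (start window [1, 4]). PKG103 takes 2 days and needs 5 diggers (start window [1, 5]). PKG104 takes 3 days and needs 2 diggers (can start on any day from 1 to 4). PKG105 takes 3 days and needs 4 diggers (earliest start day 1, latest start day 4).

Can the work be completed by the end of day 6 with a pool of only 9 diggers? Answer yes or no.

yes

Schedule PKG100@1, PKG101@1, PKG102@1, PKG103@4, PKG104@1, PKG105@4: d1:9  d2:9  d3:7  d4:9  d5:9  d6:4 — peak 9 ≤ 9.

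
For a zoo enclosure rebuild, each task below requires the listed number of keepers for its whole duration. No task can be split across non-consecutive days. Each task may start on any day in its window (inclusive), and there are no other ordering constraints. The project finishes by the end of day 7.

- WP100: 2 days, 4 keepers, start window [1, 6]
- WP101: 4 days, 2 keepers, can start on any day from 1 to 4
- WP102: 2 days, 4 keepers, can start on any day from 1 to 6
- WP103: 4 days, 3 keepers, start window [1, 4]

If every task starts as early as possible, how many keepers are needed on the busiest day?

Early-start schedule: WP100@1, WP101@1, WP102@1, WP103@1.
Load per day: day 1: 13, day 2: 13, day 3: 5, day 4: 5, day 5: 0, day 6: 0, day 7: 0.
Peak is 13.

13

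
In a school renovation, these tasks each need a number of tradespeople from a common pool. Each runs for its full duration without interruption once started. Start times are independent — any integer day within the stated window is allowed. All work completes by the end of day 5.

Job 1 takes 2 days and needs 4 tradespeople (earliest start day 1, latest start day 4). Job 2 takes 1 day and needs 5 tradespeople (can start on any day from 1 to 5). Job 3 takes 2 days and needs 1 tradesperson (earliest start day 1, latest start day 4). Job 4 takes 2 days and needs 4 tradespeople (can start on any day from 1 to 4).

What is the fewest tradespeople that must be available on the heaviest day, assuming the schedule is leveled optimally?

5

Early-start (Job 1@1, Job 2@1, Job 3@1, Job 4@1) gives peak 14: d1:14  d2:9  d3:0  d4:0  d5:0.
Shift Job 2→3, Job 4→4.
Schedule Job 1@1, Job 2@3, Job 3@1, Job 4@4: d1:5  d2:5  d3:5  d4:4  d5:4 — peak 5.
Total tradesperson-days = 23 over 5 days ⇒ peak ≥ ⌈23/5⌉ = 5, so 5 is optimal.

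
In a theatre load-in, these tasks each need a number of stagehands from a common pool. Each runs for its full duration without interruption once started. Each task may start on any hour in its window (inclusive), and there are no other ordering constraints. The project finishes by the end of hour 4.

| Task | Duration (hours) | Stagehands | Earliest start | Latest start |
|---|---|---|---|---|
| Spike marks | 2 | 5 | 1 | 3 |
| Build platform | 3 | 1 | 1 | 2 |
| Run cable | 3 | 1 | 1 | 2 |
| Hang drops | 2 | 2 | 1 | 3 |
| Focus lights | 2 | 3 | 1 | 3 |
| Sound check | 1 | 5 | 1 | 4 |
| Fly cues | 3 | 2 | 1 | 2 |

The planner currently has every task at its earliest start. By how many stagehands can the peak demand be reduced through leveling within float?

9

Early-start peak: h1:19  h2:14  h3:4  h4:0 ⇒ 19.
Leveled (Spike marks@1, Build platform@1, Run cable@1, Hang drops@3, Focus lights@3, Sound check@4, Fly cues@1): h1:9  h2:9  h3:9  h4:10 ⇒ 10.
Reduction 19 − 10 = 9.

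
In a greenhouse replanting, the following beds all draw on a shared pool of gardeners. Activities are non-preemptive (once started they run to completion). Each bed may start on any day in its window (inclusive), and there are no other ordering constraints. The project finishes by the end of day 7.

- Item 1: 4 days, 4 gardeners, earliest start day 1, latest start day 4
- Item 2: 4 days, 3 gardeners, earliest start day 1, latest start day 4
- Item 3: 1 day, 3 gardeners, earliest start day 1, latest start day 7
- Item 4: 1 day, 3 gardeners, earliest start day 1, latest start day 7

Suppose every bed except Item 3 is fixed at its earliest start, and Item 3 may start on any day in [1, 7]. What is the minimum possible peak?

10

Item 3@1: d1:13  d2:7  d3:7  d4:7  d5:0  d6:0  d7:0 → peak 13
Item 3@2: d1:10  d2:10  d3:7  d4:7  d5:0  d6:0  d7:0 → peak 10
Item 3@3: d1:10  d2:7  d3:10  d4:7  d5:0  d6:0  d7:0 → peak 10
Item 3@4: d1:10  d2:7  d3:7  d4:10  d5:0  d6:0  d7:0 → peak 10
Item 3@5: d1:10  d2:7  d3:7  d4:7  d5:3  d6:0  d7:0 → peak 10
Item 3@6: d1:10  d2:7  d3:7  d4:7  d5:0  d6:3  d7:0 → peak 10
Item 3@7: d1:10  d2:7  d3:7  d4:7  d5:0  d6:0  d7:3 → peak 10
Best is Item 3@2, peak 10.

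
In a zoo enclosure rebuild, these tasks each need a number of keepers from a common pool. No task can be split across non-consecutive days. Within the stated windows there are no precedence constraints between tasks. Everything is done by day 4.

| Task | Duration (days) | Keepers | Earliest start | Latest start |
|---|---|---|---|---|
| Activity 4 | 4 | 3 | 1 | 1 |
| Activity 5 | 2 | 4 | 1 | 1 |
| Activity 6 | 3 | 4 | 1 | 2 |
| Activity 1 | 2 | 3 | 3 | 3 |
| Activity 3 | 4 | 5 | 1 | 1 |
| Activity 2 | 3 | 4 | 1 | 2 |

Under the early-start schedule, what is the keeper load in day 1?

20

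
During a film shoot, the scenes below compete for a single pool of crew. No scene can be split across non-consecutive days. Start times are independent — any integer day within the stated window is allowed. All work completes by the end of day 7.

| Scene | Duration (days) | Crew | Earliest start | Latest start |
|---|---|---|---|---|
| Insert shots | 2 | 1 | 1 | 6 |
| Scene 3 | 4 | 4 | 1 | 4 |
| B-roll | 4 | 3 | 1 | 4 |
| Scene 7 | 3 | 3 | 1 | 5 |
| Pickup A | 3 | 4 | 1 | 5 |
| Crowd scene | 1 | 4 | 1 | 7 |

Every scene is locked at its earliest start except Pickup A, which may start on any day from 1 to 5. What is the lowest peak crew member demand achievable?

Pickup A@1: d1:19  d2:15  d3:14  d4:7  d5:0  d6:0  d7:0 → peak 19
Pickup A@2: d1:15  d2:15  d3:14  d4:11  d5:0  d6:0  d7:0 → peak 15
Pickup A@3: d1:15  d2:11  d3:14  d4:11  d5:4  d6:0  d7:0 → peak 15
Pickup A@4: d1:15  d2:11  d3:10  d4:11  d5:4  d6:4  d7:0 → peak 15
Pickup A@5: d1:15  d2:11  d3:10  d4:7  d5:4  d6:4  d7:4 → peak 15
Best is Pickup A@2, peak 15.

15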